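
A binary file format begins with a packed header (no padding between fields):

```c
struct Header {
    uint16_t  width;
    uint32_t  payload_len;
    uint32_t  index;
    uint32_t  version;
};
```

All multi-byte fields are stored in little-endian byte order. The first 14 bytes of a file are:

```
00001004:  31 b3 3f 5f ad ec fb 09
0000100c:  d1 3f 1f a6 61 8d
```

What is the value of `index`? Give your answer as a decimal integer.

1070664187

`index` follows `width` (2 B), `payload_len` (4 B), so it starts at offset 2 + 4 = 6 and occupies 4 bytes.
Bytes at offsets 6..9: FB 09 D1 3F.
Little-endian: lowest address holds the least-significant byte.
Reassemble most-significant byte first: 3F D1 09 FB → 0x3FD109FB.
0x3FD109FB = 1070664187.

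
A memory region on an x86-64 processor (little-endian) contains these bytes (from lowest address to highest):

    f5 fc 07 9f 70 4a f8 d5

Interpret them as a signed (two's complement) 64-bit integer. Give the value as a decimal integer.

In little-endian order the low byte comes first in memory.
Reassemble most-significant byte first: D5 F8 4A 70 9F 07 FC F5 → 0xD5F84A709F07FCF5.
Top bit is set, so as a signed 64-bit value this is 0xD5F84A709F07FCF5 − 2^64 = -3028588901841765131.

-3028588901841765131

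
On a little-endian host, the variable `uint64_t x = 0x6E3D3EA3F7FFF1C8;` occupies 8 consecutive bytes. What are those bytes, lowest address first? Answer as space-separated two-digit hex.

C8 F1 FF F7 A3 3E 3D 6E

Split into bytes (most-significant first): 6E 3D 3E A3 F7 FF F1 C8.
In little-endian order the low byte comes first in memory.
So at ascending addresses the bytes are C8 F1 FF F7 A3 3E 3D 6E.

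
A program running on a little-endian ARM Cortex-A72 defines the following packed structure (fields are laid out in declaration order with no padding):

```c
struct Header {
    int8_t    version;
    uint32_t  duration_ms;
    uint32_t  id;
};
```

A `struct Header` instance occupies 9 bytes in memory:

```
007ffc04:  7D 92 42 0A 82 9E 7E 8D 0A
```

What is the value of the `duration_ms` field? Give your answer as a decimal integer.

`duration_ms` follows `version` (1 byte), so it starts at byte offset 1 and occupies 4 bytes.
Bytes at offsets 1..4: 92 42 0A 82.
In little-endian order the low byte comes first in memory.
Reassemble most-significant byte first: 82 0A 42 92 → 0x820A4292.
0x820A4292 = 2181710482.

2181710482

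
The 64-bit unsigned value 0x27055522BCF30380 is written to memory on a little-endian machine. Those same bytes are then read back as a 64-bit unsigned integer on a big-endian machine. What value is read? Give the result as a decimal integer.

Stored little-endian, the bytes at ascending addresses are 80 03 F3 BC 22 55 05 27.
Read back as big-endian, the last byte is least significant, giving 0x8003F3BC22550527.
0x8003F3BC22550527 = 9224484451140306215.

9224484451140306215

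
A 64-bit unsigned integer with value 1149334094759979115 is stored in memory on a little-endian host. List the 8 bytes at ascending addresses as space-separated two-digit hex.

1149334094759979115 in hexadecimal, padded to 64 bits, is 0x0FF341450E69E86B.
Split into bytes (most-significant first): 0F F3 41 45 0E 69 E8 6B.
Little-endian stores the least-significant byte at the lowest address.
So at ascending addresses the bytes are 6B E8 69 0E 45 41 F3 0F.

6B E8 69 0E 45 41 F3 0F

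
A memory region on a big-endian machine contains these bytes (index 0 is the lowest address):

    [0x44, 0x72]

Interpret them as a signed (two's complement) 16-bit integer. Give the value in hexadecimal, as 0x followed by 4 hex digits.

0x4472

In big-endian order the high byte comes first in memory.
The bytes are already most-significant first: 0x4472.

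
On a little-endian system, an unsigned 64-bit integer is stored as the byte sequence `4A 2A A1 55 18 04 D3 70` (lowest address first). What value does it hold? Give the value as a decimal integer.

Little-endian stores the least-significant byte at the lowest address.
Reassemble most-significant byte first: 70 D3 04 18 55 A1 2A 4A → 0x70D3041855A12A4A.
0x70D3041855A12A4A = 8129846254896228938.

8129846254896228938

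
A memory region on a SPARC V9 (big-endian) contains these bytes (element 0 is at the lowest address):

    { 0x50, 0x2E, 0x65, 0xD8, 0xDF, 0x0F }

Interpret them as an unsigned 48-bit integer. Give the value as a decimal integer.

Big-endian: lowest address holds the most-significant byte.
The bytes are already most-significant first: 0x502E65D8DF0F.
0x502E65D8DF0F = 88160207429391.

88160207429391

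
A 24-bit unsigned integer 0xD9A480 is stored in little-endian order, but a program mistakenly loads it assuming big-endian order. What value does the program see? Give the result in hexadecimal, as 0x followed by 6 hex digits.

Stored little-endian, the bytes at ascending addresses are 80 A4 D9.
Read back as big-endian, the last byte is least significant, giving 0x80A4D9.

0x80A4D9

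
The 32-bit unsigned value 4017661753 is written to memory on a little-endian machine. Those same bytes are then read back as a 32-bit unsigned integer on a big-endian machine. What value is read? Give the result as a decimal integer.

4017661753 in 32-bit hexadecimal is 0xEF78A739.
Stored little-endian, the bytes at ascending addresses are 39 A7 78 EF.
Read back as big-endian, the last byte is least significant, giving 0x39A778EF.
0x39A778EF = 967276783.

967276783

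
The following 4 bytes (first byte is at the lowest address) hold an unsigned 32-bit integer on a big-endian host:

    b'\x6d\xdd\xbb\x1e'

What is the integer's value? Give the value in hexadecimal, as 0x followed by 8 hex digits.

0x6DDDBB1E

Big-endian stores the most-significant byte at the lowest address.
The bytes are already most-significant first: 0x6DDDBB1E.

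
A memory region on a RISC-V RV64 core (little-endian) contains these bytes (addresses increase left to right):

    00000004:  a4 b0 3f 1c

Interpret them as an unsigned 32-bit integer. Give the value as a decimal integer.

473936036

Little-endian: lowest address holds the least-significant byte.
Reassemble most-significant byte first: 1C 3F B0 A4 → 0x1C3FB0A4.
0x1C3FB0A4 = 473936036.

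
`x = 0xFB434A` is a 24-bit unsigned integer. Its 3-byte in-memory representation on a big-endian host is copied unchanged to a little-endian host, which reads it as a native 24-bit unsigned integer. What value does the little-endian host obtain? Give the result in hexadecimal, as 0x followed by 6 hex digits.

Stored big-endian, the bytes at ascending addresses are FB 43 4A.
Read back as little-endian, the first byte is least significant, giving 0x4A43FB.

0x4A43FB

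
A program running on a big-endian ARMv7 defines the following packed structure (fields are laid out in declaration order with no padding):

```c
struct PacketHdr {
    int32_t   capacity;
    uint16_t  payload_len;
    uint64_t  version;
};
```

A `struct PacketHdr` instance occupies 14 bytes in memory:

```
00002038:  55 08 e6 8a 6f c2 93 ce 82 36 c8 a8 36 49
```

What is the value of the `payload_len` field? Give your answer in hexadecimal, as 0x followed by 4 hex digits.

`payload_len` follows `capacity` (4 bytes), so it starts at byte offset 4 and occupies 2 bytes.
Bytes at offsets 4..5: 6F C2.
Big-endian stores the most-significant byte at the lowest address.
The bytes are already most-significant first: 0x6FC2.

0x6FC2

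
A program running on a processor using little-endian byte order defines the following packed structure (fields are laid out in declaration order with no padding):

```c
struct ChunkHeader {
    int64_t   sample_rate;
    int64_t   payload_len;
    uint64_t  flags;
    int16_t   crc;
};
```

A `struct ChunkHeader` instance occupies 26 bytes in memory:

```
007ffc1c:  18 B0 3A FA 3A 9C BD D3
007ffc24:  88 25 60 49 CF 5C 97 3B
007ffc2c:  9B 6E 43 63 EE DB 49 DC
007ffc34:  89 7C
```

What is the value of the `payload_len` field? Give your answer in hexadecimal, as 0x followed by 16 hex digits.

`payload_len` follows `sample_rate` (8 bytes), so it starts at byte offset 8 and occupies 8 bytes.
Bytes at offsets 8..15: 88 25 60 49 CF 5C 97 3B.
Little-endian: lowest address holds the least-significant byte.
Reassemble most-significant byte first: 3B 97 5C CF 49 60 25 88 → 0x3B975CCF49602588.

0x3B975CCF49602588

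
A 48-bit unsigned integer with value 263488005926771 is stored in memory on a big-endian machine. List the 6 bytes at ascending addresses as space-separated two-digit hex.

263488005926771 in hexadecimal, padded to 48 bits, is 0xEFA414FEEF73.
Split into bytes (most-significant first): EF A4 14 FE EF 73.
In big-endian order the high byte comes first in memory.
So the memory order matches the most-significant-first order: EF A4 14 FE EF 73.

EF A4 14 FE EF 73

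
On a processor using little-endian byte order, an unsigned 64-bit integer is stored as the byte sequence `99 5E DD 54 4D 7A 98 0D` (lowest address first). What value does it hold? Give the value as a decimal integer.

979667391507947161

Little-endian: lowest address holds the least-significant byte.
Reassemble most-significant byte first: 0D 98 7A 4D 54 DD 5E 99 → 0x0D987A4D54DD5E99.
0x0D987A4D54DD5E99 = 979667391507947161.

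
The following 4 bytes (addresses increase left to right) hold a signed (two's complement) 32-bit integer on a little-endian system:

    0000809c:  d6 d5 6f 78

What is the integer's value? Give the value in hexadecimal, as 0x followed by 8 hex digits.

Little-endian stores the least-significant byte at the lowest address.
Reassemble most-significant byte first: 78 6F D5 D6 → 0x786FD5D6.

0x786FD5D6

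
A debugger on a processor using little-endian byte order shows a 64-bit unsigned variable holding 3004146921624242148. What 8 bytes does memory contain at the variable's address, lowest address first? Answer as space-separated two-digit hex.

3004146921624242148 in hexadecimal, padded to 64 bits, is 0x29B0DFB5647F07E4.
Split into bytes (most-significant first): 29 B0 DF B5 64 7F 07 E4.
Little-endian stores the least-significant byte at the lowest address.
So at ascending addresses the bytes are E4 07 7F 64 B5 DF B0 29.

E4 07 7F 64 B5 DF B0 29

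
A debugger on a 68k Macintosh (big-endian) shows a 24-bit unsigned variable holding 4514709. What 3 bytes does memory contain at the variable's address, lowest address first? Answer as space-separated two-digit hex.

44 E3 95

4514709 in hexadecimal, padded to 24 bits, is 0x44E395.
Split into bytes (most-significant first): 44 E3 95.
Big-endian: lowest address holds the most-significant byte.
So the memory order matches the most-significant-first order: 44 E3 95.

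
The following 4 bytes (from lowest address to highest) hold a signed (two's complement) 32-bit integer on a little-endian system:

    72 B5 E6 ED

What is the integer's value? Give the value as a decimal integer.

In little-endian order the low byte comes first in memory.
Reassemble most-significant byte first: ED E6 B5 72 → 0xEDE6B572.
Top bit is set, so as a signed 32-bit value this is 0xEDE6B572 − 2^32 = -303647374.

-303647374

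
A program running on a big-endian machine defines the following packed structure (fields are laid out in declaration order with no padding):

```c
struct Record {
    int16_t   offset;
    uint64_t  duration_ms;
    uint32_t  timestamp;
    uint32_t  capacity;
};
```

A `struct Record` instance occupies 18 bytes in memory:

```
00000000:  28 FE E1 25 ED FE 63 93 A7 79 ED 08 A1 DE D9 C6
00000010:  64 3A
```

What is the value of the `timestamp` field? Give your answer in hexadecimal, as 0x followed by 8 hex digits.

0xED08A1DE

`timestamp` follows `offset` (2 B), `duration_ms` (8 B), so it starts at offset 2 + 8 = 10 and occupies 4 bytes.
Bytes at offsets 10..13: ED 08 A1 DE.
Big-endian stores the most-significant byte at the lowest address.
The bytes are already most-significant first: 0xED08A1DE.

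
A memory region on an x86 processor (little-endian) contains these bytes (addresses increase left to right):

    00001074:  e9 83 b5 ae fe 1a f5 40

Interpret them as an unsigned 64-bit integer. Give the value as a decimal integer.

4680677068876645353

Little-endian stores the least-significant byte at the lowest address.
Reassemble most-significant byte first: 40 F5 1A FE AE B5 83 E9 → 0x40F51AFEAEB583E9.
0x40F51AFEAEB583E9 = 4680677068876645353.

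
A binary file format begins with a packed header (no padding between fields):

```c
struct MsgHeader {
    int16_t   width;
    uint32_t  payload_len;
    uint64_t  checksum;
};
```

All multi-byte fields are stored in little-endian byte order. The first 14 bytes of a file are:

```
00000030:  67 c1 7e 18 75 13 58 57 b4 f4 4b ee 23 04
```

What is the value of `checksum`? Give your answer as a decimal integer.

`checksum` follows `width` (2 B), `payload_len` (4 B), so it starts at offset 2 + 4 = 6 and occupies 8 bytes.
Bytes at offsets 6..13: 58 57 B4 F4 4B EE 23 04.
Little-endian: lowest address holds the least-significant byte.
Reassemble most-significant byte first: 04 23 EE 4B F4 B4 57 58 → 0x0423EE4BF4B45758.
0x0423EE4BF4B45758 = 298344010332002136.

298344010332002136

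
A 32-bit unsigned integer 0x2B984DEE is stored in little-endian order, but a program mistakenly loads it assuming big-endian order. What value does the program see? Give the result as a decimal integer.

3998062635

Stored little-endian, the bytes at ascending addresses are EE 4D 98 2B.
Read back as big-endian, the last byte is least significant, giving 0xEE4D982B.
0xEE4D982B = 3998062635.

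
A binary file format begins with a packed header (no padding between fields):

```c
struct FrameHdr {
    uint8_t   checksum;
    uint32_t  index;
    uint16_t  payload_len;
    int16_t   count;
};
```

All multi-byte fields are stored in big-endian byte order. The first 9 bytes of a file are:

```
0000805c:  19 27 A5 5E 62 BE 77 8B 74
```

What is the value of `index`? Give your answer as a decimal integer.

`index` follows `checksum` (1 byte), so it starts at byte offset 1 and occupies 4 bytes.
Bytes at offsets 1..4: 27 A5 5E 62.
Big-endian: lowest address holds the most-significant byte.
The bytes are already most-significant first: 0x27A55E62.
0x27A55E62 = 665149026.

665149026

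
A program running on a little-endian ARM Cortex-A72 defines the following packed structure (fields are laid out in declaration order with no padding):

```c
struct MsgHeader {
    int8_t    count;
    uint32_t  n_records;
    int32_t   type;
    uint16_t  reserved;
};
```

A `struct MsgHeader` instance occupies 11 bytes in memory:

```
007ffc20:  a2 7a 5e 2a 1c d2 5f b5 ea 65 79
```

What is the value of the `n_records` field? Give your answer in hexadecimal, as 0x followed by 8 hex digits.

0x1C2A5E7A

`n_records` follows `count` (1 byte), so it starts at byte offset 1 and occupies 4 bytes.
Bytes at offsets 1..4: 7A 5E 2A 1C.
Little-endian: lowest address holds the least-significant byte.
Reassemble most-significant byte first: 1C 2A 5E 7A → 0x1C2A5E7A.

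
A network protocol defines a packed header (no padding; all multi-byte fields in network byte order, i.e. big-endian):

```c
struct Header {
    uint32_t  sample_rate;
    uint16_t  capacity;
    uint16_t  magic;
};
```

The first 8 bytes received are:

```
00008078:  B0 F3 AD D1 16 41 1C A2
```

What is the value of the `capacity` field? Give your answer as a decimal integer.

5697

`capacity` follows `sample_rate` (4 bytes), so it starts at byte offset 4 and occupies 2 bytes.
Bytes at offsets 4..5: 16 41.
Big-endian stores the most-significant byte at the lowest address.
The bytes are already most-significant first: 0x1641.
0x1641 = 5697.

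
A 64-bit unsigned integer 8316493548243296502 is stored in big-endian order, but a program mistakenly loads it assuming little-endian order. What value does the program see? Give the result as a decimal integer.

17771449079392266867

8316493548243296502 in 64-bit hexadecimal is 0x736A1ED1C7DEA0F6.
Stored big-endian, the bytes at ascending addresses are 73 6A 1E D1 C7 DE A0 F6.
Read back as little-endian, the first byte is least significant, giving 0xF6A0DEC7D11E6A73.
0xF6A0DEC7D11E6A73 = 17771449079392266867.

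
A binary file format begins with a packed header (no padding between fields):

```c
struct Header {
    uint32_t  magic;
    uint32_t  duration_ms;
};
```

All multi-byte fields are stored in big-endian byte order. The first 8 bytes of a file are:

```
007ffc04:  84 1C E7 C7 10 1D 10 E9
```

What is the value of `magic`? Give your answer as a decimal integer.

2216486855

`magic` is the first field, at byte offset 0, occupying 4 bytes.
Bytes at offsets 0..3: 84 1C E7 C7.
In big-endian order the high byte comes first in memory.
The bytes are already most-significant first: 0x841CE7C7.
0x841CE7C7 = 2216486855.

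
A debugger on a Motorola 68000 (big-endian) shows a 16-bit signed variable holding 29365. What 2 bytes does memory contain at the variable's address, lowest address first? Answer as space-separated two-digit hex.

72 B5

29365 in hexadecimal, padded to 16 bits, is 0x72B5.
Split into bytes (most-significant first): 72 B5.
Big-endian stores the most-significant byte at the lowest address.
So the memory order matches the most-significant-first order: 72 B5.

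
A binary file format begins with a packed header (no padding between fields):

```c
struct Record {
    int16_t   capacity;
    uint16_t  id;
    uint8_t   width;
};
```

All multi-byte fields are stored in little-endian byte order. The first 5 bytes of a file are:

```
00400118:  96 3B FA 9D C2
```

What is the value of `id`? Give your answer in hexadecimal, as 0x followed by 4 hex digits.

0x9DFA

`id` follows `capacity` (2 bytes), so it starts at byte offset 2 and occupies 2 bytes.
Bytes at offsets 2..3: FA 9D.
Little-endian stores the least-significant byte at the lowest address.
Reassemble most-significant byte first: 9D FA → 0x9DFA.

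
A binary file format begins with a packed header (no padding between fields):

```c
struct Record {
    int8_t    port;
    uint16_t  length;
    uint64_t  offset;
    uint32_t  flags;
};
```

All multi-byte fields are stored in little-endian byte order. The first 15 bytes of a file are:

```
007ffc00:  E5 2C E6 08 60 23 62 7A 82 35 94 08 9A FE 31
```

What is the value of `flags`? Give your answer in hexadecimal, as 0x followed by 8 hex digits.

0x31FE9A08

`flags` follows `port` (1 B), `length` (2 B), `offset` (8 B), so it starts at offset 1 + 2 + 8 = 11 and occupies 4 bytes.
Bytes at offsets 11..14: 08 9A FE 31.
Little-endian: lowest address holds the least-significant byte.
Reassemble most-significant byte first: 31 FE 9A 08 → 0x31FE9A08.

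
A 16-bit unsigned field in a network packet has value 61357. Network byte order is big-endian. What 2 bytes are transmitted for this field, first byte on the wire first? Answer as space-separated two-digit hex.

EF AD

61357 in hexadecimal, padded to 16 bits, is 0xEFAD.
Split into bytes (most-significant first): EF AD.
Big-endian: lowest address holds the most-significant byte.
So the memory order matches the most-significant-first order: EF AD.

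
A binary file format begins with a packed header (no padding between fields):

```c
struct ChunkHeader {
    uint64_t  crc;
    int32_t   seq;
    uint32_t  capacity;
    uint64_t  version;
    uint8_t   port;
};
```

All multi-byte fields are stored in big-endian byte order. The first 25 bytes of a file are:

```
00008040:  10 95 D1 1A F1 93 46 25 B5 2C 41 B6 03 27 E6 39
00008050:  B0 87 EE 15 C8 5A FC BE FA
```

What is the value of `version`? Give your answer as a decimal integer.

`version` follows `crc` (8 B), `seq` (4 B), `capacity` (4 B), so it starts at offset 8 + 4 + 4 = 16 and occupies 8 bytes.
Bytes at offsets 16..23: B0 87 EE 15 C8 5A FC BE.
Big-endian: lowest address holds the most-significant byte.
The bytes are already most-significant first: 0xB087EE15C85AFCBE.
0xB087EE15C85AFCBE = 12720397449854385342.

12720397449854385342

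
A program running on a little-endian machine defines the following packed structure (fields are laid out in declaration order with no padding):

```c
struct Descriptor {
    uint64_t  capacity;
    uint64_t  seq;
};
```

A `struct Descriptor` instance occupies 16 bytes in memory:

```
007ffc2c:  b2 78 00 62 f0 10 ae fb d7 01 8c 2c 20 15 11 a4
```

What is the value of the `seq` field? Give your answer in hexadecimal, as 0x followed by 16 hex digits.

0xA41115202C8C01D7

`seq` follows `capacity` (8 bytes), so it starts at byte offset 8 and occupies 8 bytes.
Bytes at offsets 8..15: D7 01 8C 2C 20 15 11 A4.
Little-endian stores the least-significant byte at the lowest address.
Reassemble most-significant byte first: A4 11 15 20 2C 8C 01 D7 → 0xA41115202C8C01D7.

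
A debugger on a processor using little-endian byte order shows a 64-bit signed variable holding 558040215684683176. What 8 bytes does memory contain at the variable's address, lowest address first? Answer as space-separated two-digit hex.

A8 95 44 9A 9E 8E BE 07

558040215684683176 in hexadecimal, padded to 64 bits, is 0x07BE8E9E9A4495A8.
Split into bytes (most-significant first): 07 BE 8E 9E 9A 44 95 A8.
Little-endian stores the least-significant byte at the lowest address.
So at ascending addresses the bytes are A8 95 44 9A 9E 8E BE 07.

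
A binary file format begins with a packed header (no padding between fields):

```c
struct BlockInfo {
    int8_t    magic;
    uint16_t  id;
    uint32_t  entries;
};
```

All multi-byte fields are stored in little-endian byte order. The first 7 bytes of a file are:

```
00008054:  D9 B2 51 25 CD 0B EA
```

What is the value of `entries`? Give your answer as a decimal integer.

`entries` follows `magic` (1 B), `id` (2 B), so it starts at offset 1 + 2 = 3 and occupies 4 bytes.
Bytes at offsets 3..6: 25 CD 0B EA.
Little-endian stores the least-significant byte at the lowest address.
Reassemble most-significant byte first: EA 0B CD 25 → 0xEA0BCD25.
0xEA0BCD25 = 3926641957.

3926641957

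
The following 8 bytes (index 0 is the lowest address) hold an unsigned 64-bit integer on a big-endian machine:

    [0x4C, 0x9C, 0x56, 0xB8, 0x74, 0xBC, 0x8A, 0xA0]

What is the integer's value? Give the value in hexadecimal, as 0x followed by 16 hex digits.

Big-endian stores the most-significant byte at the lowest address.
The bytes are already most-significant first: 0x4C9C56B874BC8AA0.

0x4C9C56B874BC8AA0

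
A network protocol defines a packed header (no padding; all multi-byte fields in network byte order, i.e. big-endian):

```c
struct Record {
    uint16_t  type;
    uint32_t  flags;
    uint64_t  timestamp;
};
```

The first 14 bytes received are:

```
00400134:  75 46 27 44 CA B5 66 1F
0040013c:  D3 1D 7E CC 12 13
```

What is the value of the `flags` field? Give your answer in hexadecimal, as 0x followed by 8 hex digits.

`flags` follows `type` (2 bytes), so it starts at byte offset 2 and occupies 4 bytes.
Bytes at offsets 2..5: 27 44 CA B5.
In big-endian order the high byte comes first in memory.
The bytes are already most-significant first: 0x2744CAB5.

0x2744CAB5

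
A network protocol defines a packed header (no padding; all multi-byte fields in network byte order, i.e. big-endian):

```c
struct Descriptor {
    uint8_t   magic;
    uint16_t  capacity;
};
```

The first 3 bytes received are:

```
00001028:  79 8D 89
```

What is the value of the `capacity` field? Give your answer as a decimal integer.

`capacity` follows `magic` (1 byte), so it starts at byte offset 1 and occupies 2 bytes.
Bytes at offsets 1..2: 8D 89.
Big-endian: lowest address holds the most-significant byte.
The bytes are already most-significant first: 0x8D89.
0x8D89 = 36233.

36233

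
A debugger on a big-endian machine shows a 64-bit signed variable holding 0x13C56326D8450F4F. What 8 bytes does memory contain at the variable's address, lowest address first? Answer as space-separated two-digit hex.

13 C5 63 26 D8 45 0F 4F

Split into bytes (most-significant first): 13 C5 63 26 D8 45 0F 4F.
In big-endian order the high byte comes first in memory.
So the memory order matches the most-significant-first order: 13 C5 63 26 D8 45 0F 4F.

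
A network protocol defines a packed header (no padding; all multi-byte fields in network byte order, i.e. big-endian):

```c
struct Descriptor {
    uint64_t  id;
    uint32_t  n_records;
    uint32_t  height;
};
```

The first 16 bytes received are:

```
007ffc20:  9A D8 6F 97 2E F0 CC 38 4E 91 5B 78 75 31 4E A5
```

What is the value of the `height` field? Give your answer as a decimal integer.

1966165669

`height` follows `id` (8 B), `n_records` (4 B), so it starts at offset 8 + 4 = 12 and occupies 4 bytes.
Bytes at offsets 12..15: 75 31 4E A5.
Big-endian stores the most-significant byte at the lowest address.
The bytes are already most-significant first: 0x75314EA5.
0x75314EA5 = 1966165669.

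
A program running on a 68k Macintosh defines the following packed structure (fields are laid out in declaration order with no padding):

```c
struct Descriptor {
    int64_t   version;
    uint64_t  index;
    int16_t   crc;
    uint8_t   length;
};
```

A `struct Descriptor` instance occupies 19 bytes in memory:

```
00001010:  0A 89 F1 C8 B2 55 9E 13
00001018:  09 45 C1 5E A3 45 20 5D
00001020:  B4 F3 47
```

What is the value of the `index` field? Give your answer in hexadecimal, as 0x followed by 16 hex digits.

`index` follows `version` (8 bytes), so it starts at byte offset 8 and occupies 8 bytes.
Bytes at offsets 8..15: 09 45 C1 5E A3 45 20 5D.
Big-endian stores the most-significant byte at the lowest address.
The bytes are already most-significant first: 0x0945C15EA345205D.

0x0945C15EA345205D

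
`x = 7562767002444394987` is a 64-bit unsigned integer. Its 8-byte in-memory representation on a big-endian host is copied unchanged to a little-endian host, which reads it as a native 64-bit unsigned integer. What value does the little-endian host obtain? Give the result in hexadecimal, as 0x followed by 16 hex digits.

7562767002444394987 in 64-bit hexadecimal is 0x68F45884FBBE71EB.
Stored big-endian, the bytes at ascending addresses are 68 F4 58 84 FB BE 71 EB.
Read back as little-endian, the first byte is least significant, giving 0xEB71BEFB8458F468.

0xEB71BEFB8458F468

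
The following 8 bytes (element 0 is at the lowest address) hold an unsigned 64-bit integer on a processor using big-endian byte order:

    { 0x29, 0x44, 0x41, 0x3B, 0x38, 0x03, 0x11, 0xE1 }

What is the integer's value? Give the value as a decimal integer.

Big-endian stores the most-significant byte at the lowest address.
The bytes are already most-significant first: 0x2944413B380311E1.
0x2944413B380311E1 = 2973573376569971169.

2973573376569971169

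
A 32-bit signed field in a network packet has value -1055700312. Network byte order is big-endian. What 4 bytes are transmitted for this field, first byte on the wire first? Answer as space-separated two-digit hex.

C1 13 4A A8

Two's complement of -1055700312 in 32 bits: 1055700312 = 0x3EECB558; invert → 0xC1134AA7; add 1 → 0xC1134AA8.
Split into bytes (most-significant first): C1 13 4A A8.
Big-endian: lowest address holds the most-significant byte.
So the memory order matches the most-significant-first order: C1 13 4A A8.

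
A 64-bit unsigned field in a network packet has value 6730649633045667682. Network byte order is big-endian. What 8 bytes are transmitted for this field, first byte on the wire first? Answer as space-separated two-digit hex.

6730649633045667682 in hexadecimal, padded to 64 bits, is 0x5D68122E454CDF62.
Split into bytes (most-significant first): 5D 68 12 2E 45 4C DF 62.
Big-endian: lowest address holds the most-significant byte.
So the memory order matches the most-significant-first order: 5D 68 12 2E 45 4C DF 62.

5D 68 12 2E 45 4C DF 62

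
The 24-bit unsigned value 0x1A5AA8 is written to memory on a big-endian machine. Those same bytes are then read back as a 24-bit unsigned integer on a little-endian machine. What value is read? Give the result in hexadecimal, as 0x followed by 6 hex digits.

Stored big-endian, the bytes at ascending addresses are 1A 5A A8.
Read back as little-endian, the first byte is least significant, giving 0xA85A1A.

0xA85A1A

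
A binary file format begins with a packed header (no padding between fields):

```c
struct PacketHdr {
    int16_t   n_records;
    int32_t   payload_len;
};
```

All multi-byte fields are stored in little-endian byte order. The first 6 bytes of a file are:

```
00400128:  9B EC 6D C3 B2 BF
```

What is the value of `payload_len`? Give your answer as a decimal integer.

-1078803603

`payload_len` follows `n_records` (2 bytes), so it starts at byte offset 2 and occupies 4 bytes.
Bytes at offsets 2..5: 6D C3 B2 BF.
Little-endian stores the least-significant byte at the lowest address.
Reassemble most-significant byte first: BF B2 C3 6D → 0xBFB2C36D.
Top bit is set, so as a signed 32-bit value this is 0xBFB2C36D − 2^32 = -1078803603.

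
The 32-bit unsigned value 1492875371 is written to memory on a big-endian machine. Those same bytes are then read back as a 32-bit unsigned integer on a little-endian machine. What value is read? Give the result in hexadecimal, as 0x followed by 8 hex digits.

1492875371 in 32-bit hexadecimal is 0x58FB786B.
Stored big-endian, the bytes at ascending addresses are 58 FB 78 6B.
Read back as little-endian, the first byte is least significant, giving 0x6B78FB58.

0x6B78FB58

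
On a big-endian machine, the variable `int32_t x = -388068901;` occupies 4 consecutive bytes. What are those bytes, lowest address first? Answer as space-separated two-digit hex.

Two's complement of -388068901 in 32 bits: 388068901 = 0x17217625; invert → 0xE8DE89DA; add 1 → 0xE8DE89DB.
Split into bytes (most-significant first): E8 DE 89 DB.
Big-endian: lowest address holds the most-significant byte.
So the memory order matches the most-significant-first order: E8 DE 89 DB.

E8 DE 89 DB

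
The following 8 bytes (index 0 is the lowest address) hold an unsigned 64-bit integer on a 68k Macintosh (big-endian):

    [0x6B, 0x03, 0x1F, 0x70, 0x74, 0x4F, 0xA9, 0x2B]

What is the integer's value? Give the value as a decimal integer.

Big-endian stores the most-significant byte at the lowest address.
The bytes are already most-significant first: 0x6B031F70744FA92B.
0x6B031F70744FA92B = 7711041554836597035.

7711041554836597035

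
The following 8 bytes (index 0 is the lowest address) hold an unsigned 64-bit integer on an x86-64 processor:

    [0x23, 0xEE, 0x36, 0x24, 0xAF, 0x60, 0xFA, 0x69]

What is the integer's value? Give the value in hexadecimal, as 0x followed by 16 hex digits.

0x69FA60AF2436EE23

Little-endian stores the least-significant byte at the lowest address.
Reassemble most-significant byte first: 69 FA 60 AF 24 36 EE 23 → 0x69FA60AF2436EE23.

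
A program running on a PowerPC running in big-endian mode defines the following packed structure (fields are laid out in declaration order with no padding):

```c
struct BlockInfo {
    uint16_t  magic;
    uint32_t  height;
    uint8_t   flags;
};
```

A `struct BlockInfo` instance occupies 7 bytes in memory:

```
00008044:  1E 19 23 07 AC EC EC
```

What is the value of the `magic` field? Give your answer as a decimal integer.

7705

`magic` is the first field, at byte offset 0, occupying 2 bytes.
Bytes at offsets 0..1: 1E 19.
In big-endian order the high byte comes first in memory.
The bytes are already most-significant first: 0x1E19.
0x1E19 = 7705.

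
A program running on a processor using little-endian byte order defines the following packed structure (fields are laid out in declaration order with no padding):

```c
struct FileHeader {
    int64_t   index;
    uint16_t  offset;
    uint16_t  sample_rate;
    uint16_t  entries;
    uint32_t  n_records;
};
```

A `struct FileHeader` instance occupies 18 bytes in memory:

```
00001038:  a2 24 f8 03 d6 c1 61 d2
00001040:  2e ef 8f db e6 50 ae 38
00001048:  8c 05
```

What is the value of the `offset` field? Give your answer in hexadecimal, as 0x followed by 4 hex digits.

0xEF2E

`offset` follows `index` (8 bytes), so it starts at byte offset 8 and occupies 2 bytes.
Bytes at offsets 8..9: 2E EF.
Little-endian stores the least-significant byte at the lowest address.
Reassemble most-significant byte first: EF 2E → 0xEF2E.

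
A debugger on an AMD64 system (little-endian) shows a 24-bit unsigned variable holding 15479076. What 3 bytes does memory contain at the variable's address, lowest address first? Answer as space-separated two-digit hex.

15479076 in hexadecimal, padded to 24 bits, is 0xEC3124.
Split into bytes (most-significant first): EC 31 24.
Little-endian: lowest address holds the least-significant byte.
So at ascending addresses the bytes are 24 31 EC.

24 31 EC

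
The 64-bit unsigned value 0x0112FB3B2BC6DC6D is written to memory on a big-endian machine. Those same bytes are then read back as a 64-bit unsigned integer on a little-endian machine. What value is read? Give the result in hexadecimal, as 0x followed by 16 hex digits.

0x6DDCC62B3BFB1201

Stored big-endian, the bytes at ascending addresses are 01 12 FB 3B 2B C6 DC 6D.
Read back as little-endian, the first byte is least significant, giving 0x6DDCC62B3BFB1201.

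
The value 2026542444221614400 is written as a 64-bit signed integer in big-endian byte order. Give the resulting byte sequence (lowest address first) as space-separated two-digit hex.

2026542444221614400 in hexadecimal, padded to 64 bits, is 0x1C1FB99DAE14C940.
Split into bytes (most-significant first): 1C 1F B9 9D AE 14 C9 40.
In big-endian order the high byte comes first in memory.
So the memory order matches the most-significant-first order: 1C 1F B9 9D AE 14 C9 40.

1C 1F B9 9D AE 14 C9 40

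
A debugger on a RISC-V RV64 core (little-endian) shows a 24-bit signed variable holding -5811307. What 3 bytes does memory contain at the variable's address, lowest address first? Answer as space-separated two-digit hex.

95 53 A7

Two's complement of -5811307 in 24 bits: 5811307 = 0x58AC6B; invert → 0xA75394; add 1 → 0xA75395.
Split into bytes (most-significant first): A7 53 95.
In little-endian order the low byte comes first in memory.
So at ascending addresses the bytes are 95 53 A7.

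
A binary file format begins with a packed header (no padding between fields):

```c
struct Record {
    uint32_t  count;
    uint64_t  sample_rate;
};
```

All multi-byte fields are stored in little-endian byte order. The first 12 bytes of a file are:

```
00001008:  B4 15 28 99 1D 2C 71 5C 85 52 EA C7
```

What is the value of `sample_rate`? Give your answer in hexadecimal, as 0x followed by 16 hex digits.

`sample_rate` follows `count` (4 bytes), so it starts at byte offset 4 and occupies 8 bytes.
Bytes at offsets 4..11: 1D 2C 71 5C 85 52 EA C7.
Little-endian stores the least-significant byte at the lowest address.
Reassemble most-significant byte first: C7 EA 52 85 5C 71 2C 1D → 0xC7EA52855C712C1D.

0xC7EA52855C712C1D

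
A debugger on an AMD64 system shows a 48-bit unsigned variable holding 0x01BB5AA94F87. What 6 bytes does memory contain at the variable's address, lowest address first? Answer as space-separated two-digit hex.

87 4F A9 5A BB 01

Split into bytes (most-significant first): 01 BB 5A A9 4F 87.
Little-endian stores the least-significant byte at the lowest address.
So at ascending addresses the bytes are 87 4F A9 5A BB 01.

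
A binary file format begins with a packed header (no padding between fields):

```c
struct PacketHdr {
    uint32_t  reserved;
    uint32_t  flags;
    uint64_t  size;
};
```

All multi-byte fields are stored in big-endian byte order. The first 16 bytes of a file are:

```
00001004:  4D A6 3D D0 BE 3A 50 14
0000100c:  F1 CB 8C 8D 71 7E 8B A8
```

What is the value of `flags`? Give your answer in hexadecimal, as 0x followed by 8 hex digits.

`flags` follows `reserved` (4 bytes), so it starts at byte offset 4 and occupies 4 bytes.
Bytes at offsets 4..7: BE 3A 50 14.
Big-endian: lowest address holds the most-significant byte.
The bytes are already most-significant first: 0xBE3A5014.

0xBE3A5014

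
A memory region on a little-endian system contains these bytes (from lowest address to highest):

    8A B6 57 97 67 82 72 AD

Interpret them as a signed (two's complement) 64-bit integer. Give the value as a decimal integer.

-5948548776370653558

Little-endian stores the least-significant byte at the lowest address.
Reassemble most-significant byte first: AD 72 82 67 97 57 B6 8A → 0xAD7282679757B68A.
Top bit is set, so as a signed 64-bit value this is 0xAD7282679757B68A − 2^64 = -5948548776370653558.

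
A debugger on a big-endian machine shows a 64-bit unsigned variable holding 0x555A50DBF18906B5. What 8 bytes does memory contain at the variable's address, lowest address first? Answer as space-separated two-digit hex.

55 5A 50 DB F1 89 06 B5

Split into bytes (most-significant first): 55 5A 50 DB F1 89 06 B5.
In big-endian order the high byte comes first in memory.
So the memory order matches the most-significant-first order: 55 5A 50 DB F1 89 06 B5.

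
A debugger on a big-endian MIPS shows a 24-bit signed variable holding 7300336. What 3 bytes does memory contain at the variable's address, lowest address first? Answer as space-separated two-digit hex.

7300336 in hexadecimal, padded to 24 bits, is 0x6F64F0.
Split into bytes (most-significant first): 6F 64 F0.
Big-endian: lowest address holds the most-significant byte.
So the memory order matches the most-significant-first order: 6F 64 F0.

6F 64 F0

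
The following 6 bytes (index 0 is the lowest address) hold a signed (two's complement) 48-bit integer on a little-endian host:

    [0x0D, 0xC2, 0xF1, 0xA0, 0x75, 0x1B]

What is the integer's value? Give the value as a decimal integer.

30192025321997

In little-endian order the low byte comes first in memory.
Reassemble most-significant byte first: 1B 75 A0 F1 C2 0D → 0x1B75A0F1C20D.
0x1B75A0F1C20D = 30192025321997.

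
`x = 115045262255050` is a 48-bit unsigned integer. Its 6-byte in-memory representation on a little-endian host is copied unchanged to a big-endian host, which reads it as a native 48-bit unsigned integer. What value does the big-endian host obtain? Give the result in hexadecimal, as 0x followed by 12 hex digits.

115045262255050 in 48-bit hexadecimal is 0x68A20FFD63CA.
Stored little-endian, the bytes at ascending addresses are CA 63 FD 0F A2 68.
Read back as big-endian, the last byte is least significant, giving 0xCA63FD0FA268.

0xCA63FD0FA268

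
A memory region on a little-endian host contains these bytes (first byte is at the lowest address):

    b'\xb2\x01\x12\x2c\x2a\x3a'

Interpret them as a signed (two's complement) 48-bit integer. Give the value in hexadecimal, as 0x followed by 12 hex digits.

In little-endian order the low byte comes first in memory.
Reassemble most-significant byte first: 3A 2A 2C 12 01 B2 → 0x3A2A2C1201B2.

0x3A2A2C1201B2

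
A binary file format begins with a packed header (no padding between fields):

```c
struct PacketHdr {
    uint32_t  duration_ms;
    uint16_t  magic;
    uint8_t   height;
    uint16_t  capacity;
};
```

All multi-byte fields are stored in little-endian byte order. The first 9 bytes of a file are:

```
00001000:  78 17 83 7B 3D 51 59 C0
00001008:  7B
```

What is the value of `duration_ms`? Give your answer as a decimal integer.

2072188792

`duration_ms` is the first field, at byte offset 0, occupying 4 bytes.
Bytes at offsets 0..3: 78 17 83 7B.
In little-endian order the low byte comes first in memory.
Reassemble most-significant byte first: 7B 83 17 78 → 0x7B831778.
0x7B831778 = 2072188792.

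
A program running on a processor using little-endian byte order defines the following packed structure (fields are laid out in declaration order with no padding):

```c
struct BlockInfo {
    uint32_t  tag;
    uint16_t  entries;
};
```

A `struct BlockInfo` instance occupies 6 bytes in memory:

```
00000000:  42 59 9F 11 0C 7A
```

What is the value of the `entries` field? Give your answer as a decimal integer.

`entries` follows `tag` (4 bytes), so it starts at byte offset 4 and occupies 2 bytes.
Bytes at offsets 4..5: 0C 7A.
In little-endian order the low byte comes first in memory.
Reassemble most-significant byte first: 7A 0C → 0x7A0C.
0x7A0C = 31244.

31244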